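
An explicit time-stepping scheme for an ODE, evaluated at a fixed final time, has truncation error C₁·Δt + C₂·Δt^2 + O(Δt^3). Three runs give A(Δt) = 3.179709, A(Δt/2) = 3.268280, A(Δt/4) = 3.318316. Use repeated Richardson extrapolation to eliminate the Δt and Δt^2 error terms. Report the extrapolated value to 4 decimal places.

First eliminate the Δt term (factor 2^1 = 2):
  B₁ = (2·3.268280 − 3.179709)/1 = 3.356851
  B₂ = (2·3.318316 − 3.268280)/1 = 3.368352
Then eliminate the Δt^2 term (factor 2^2 = 4):
  (4·3.368352 − 3.356851)/3 = 3.372186

3.3722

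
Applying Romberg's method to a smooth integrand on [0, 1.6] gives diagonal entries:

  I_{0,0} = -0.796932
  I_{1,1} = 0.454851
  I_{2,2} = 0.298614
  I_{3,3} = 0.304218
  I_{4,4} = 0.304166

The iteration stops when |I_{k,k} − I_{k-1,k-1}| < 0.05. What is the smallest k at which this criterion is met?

|I_{1,1} − I_{0,0}| = 1.251783 ≥ 0.05
|I_{2,2} − I_{1,1}| = 0.156237 ≥ 0.05
|I_{3,3} − I_{2,2}| = 0.005604 < 0.05

k = 3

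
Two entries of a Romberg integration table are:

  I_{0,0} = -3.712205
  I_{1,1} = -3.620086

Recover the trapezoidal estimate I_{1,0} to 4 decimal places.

From I_{1,1} = (4·I_{1,0} − I_{0,0})/3, solve for I_{1,0}:
4·I_{1,0} = 3·(-3.620086) + (-3.712205) = -14.572463
I_{1,0} = -3.643116

-3.6431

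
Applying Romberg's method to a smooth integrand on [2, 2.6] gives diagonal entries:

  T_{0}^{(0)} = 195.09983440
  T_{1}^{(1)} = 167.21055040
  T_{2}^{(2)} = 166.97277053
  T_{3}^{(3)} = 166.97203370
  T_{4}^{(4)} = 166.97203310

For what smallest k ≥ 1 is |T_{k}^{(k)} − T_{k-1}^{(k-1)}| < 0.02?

k = 3

|T_{1}^{(1)} − T_{0}^{(0)}| = 27.88928400 ≥ 0.02
|T_{2}^{(2)} − T_{1}^{(1)}| = 0.23777987 ≥ 0.02
|T_{3}^{(3)} − T_{2}^{(2)}| = 0.00073683 < 0.02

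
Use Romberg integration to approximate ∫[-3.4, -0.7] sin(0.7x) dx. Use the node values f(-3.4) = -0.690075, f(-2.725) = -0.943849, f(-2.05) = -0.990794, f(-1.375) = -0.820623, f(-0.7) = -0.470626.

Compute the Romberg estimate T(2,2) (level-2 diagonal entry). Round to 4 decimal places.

-2.2943

T(0,0) (trapezoid, 1 panel, h=2.7000): -1.566946
T(1,0) (trapezoid, 2 panels, h=1.3500): -2.121045
T(2,0) (trapezoid, 4 panels, h=0.6750): -2.251541
T(1,1) = -2.121045 + (-2.121045 − (-1.566946))/3 = -2.305745
T(2,1) = -2.251541 + (-2.251541 − (-2.121045))/3 = -2.295040
T(2,2) = -2.295040 + (-2.295040 − (-2.305745))/15 = -2.294326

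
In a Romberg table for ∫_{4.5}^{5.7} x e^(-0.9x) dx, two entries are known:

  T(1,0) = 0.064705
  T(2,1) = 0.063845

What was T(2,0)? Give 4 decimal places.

From T(2,1) = (4·T(2,0) − T(1,0))/3, solve for T(2,0):
4·T(2,0) = 3·0.063845 + 0.064705 = 0.256240
T(2,0) = 0.064060

0.0641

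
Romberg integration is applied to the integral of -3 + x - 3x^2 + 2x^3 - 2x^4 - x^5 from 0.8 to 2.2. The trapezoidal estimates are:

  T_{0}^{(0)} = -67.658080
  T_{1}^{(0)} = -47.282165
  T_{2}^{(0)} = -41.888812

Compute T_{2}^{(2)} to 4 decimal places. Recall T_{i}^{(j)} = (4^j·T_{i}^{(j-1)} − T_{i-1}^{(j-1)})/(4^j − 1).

T_{1}^{(1)} = -47.282165 + (-47.282165 − (-67.658080))/3 = -40.490193
T_{2}^{(1)} = -41.888812 + (-41.888812 − (-47.282165))/3 = -40.091028
T_{2}^{(2)} = (16·(-40.091028) − (-40.490193)) / 15 = -40.064417

-40.0644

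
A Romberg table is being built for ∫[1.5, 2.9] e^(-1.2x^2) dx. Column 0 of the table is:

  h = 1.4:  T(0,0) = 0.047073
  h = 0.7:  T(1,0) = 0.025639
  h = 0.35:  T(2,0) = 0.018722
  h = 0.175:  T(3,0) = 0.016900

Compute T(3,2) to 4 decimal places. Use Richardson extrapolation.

0.0163

Richardson extrapolation on the trapezoidal column (denominator 4−1=3):
T(2,1) = (4·0.018722 − 0.025639) / 3 = 0.016416
T(3,1) = (4·0.016900 − 0.018722) / 3 = 0.016293
T(3,2) = 0.016293 + (0.016293 − 0.016416)/15 = 0.016285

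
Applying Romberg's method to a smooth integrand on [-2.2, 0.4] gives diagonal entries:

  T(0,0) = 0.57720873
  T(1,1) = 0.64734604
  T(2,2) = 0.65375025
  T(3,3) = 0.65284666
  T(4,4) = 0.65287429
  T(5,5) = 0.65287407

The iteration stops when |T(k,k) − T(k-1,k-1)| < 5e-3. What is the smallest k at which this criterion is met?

k = 3

|T(1,1) − T(0,0)| = 0.07013731 ≥ 5e-3
|T(2,2) − T(1,1)| = 0.00640421 ≥ 5e-3
|T(3,3) − T(2,2)| = 0.00090359 < 5e-3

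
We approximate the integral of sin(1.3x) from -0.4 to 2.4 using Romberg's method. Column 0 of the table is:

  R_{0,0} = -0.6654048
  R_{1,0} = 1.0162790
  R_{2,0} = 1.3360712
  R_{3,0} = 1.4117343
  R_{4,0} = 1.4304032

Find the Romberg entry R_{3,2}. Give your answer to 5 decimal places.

1.43657

R_{2,1} = 1.3360712 + (1.3360712 − 1.0162790)/3 = 1.4426686
R_{3,1} = 1.4117343 + (1.4117343 − 1.3360712)/3 = 1.4369553
R_{3,2} = (16·1.4369553 − 1.4426686) / 15 = 1.4365744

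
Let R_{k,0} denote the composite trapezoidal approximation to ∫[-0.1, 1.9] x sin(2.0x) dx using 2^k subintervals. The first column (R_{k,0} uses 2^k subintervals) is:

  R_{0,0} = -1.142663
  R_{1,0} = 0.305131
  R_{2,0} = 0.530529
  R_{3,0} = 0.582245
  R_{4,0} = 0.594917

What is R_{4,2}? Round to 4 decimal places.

Richardson extrapolation on the trapezoidal column (denominator 4−1=3):
R_{3,1} = 0.582245 + (0.582245 − 0.530529)/3 = 0.599484
R_{4,1} = (4·0.594917 − 0.582245) / 3 = 0.599141
R_{4,2} = (16·0.599141 − 0.599484) / 15 = 0.599118

0.5991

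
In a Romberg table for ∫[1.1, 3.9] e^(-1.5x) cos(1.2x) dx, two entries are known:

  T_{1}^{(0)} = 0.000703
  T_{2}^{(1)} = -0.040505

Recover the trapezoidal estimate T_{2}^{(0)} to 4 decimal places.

-0.0302

From T_{2}^{(1)} = (4·T_{2}^{(0)} − T_{1}^{(0)})/3, solve for T_{2}^{(0)}:
4·T_{2}^{(0)} = 3·(-0.040505) + 0.000703 = -0.120812
T_{2}^{(0)} = -0.030203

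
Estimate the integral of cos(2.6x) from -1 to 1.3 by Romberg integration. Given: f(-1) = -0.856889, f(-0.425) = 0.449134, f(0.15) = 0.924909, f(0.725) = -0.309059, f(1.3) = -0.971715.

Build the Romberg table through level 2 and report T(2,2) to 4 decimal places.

0.0711

T(0,0) (trapezoid, 1 panel, h=2.3000): -2.102895
T(1,0) (trapezoid, 2 panels, h=1.1500): 0.012198
T(2,0) (trapezoid, 4 panels, h=0.5750): 0.086642
T(1,1) = 0.012198 + (0.012198 − (-2.102895))/3 = 0.717229
T(2,1) = 0.086642 + (0.086642 − 0.012198)/3 = 0.111457
T(2,2) = 0.111457 + (0.111457 − 0.717229)/15 = 0.071072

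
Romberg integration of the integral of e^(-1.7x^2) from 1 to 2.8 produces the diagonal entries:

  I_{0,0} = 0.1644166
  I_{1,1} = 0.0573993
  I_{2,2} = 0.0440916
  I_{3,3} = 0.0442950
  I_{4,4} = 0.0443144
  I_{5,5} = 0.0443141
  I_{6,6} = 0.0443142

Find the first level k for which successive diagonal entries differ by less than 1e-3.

|I_{1,1} − I_{0,0}| = 0.1070173 ≥ 1e-3
|I_{2,2} − I_{1,1}| = 0.0133077 ≥ 1e-3
|I_{3,3} − I_{2,2}| = 0.0002034 < 1e-3

k = 3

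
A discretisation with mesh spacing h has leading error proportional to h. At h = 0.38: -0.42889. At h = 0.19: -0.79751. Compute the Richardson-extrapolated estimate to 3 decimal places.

Extrapolated value = (2·A(h/2) − A(h)) / (2 − 1)
= (2·(-0.79751) − (-0.42889)) / 1
= -1.16613 / 1 = -1.16613

-1.166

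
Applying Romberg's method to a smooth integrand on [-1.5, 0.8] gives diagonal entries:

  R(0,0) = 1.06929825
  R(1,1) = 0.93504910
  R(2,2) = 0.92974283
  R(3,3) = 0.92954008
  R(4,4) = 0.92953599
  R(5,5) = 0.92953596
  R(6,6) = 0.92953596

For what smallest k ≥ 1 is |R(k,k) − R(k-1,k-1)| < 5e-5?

k = 4

|R(1,1) − R(0,0)| = 0.13424915 ≥ 5e-5
|R(2,2) − R(1,1)| = 0.00530627 ≥ 5e-5
|R(3,3) − R(2,2)| = 0.00020275 ≥ 5e-5
|R(4,4) − R(3,3)| = 0.00000409 < 5e-5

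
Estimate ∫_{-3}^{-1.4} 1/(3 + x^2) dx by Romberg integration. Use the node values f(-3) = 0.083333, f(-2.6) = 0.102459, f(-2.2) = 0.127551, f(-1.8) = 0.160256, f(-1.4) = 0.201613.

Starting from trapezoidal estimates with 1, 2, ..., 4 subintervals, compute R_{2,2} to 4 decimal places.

0.2121

R_{0,0} (trapezoid, 1 panel, h=1.6000): 0.227957
R_{1,0} (trapezoid, 2 panels, h=0.8000): 0.216019
R_{2,0} (trapezoid, 4 panels, h=0.4000): 0.213096
R_{1,1} = 0.216019 + (0.216019 − 0.227957)/3 = 0.212040
R_{2,1} = 0.213096 + (0.213096 − 0.216019)/3 = 0.212122
R_{2,2} = 0.212122 + (0.212122 − 0.212040)/15 = 0.212127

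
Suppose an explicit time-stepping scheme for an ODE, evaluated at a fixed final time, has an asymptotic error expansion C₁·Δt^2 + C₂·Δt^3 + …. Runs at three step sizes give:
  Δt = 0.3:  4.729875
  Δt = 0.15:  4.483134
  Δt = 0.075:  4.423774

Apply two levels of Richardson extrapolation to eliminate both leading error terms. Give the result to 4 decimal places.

4.4044

First eliminate the Δt^2 term (factor 2^2 = 4):
  B₁ = (4·4.483134 − 4.729875)/3 = 4.400887
  B₂ = (4·4.423774 − 4.483134)/3 = 4.403987
Then eliminate the Δt^3 term (factor 2^3 = 8):
  (8·4.403987 − 4.400887)/7 = 4.404430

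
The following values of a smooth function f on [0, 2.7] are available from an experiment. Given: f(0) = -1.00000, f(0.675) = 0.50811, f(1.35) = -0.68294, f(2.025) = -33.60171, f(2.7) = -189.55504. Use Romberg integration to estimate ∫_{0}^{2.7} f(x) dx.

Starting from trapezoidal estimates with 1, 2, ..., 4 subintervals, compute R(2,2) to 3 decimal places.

R(0,0) (trapezoid, 1 panel, h=2.7000): -257.24930
R(1,0) (trapezoid, 2 panels, h=1.3500): -129.54662
R(2,0) (trapezoid, 4 panels, h=0.6750): -87.11149
R(1,1) = -129.54662 + (-129.54662 − (-257.24930))/3 = -86.97906
R(2,1) = -87.11149 + (-87.11149 − (-129.54662))/3 = -72.96645
R(2,2) = -72.96645 + (-72.96645 − (-86.97906))/15 = -72.03228

-72.032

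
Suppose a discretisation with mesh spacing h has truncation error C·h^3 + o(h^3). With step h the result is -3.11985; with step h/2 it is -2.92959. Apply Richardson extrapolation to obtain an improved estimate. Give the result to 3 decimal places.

-2.902

The leading error scales as h^3; refining by a factor of 2 reduces it by 2^3 = 8.
Extrapolated value = (8·A(h/2) − A(h)) / (8 − 1)
= (8·(-2.92959) − (-3.11985)) / 7
= -20.31687 / 7 = -2.90241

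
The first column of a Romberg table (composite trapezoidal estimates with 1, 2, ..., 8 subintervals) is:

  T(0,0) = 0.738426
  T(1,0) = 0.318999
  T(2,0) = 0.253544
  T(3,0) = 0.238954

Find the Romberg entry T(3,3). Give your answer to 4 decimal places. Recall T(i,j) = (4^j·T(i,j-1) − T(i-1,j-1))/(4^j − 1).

T(1,1) = 0.318999 + (0.318999 − 0.738426)/3 = 0.179190
T(2,1) = (4·0.253544 − 0.318999) / 3 = 0.231726
T(3,1) = 0.238954 + (0.238954 − 0.253544)/3 = 0.234091
T(2,2) = 0.231726 + (0.231726 − 0.179190)/15 = 0.235228
T(3,2) = 0.234091 + (0.234091 − 0.231726)/15 = 0.234249
T(3,3) = (64·0.234249 − 0.235228) / 63 = 0.234233

0.2342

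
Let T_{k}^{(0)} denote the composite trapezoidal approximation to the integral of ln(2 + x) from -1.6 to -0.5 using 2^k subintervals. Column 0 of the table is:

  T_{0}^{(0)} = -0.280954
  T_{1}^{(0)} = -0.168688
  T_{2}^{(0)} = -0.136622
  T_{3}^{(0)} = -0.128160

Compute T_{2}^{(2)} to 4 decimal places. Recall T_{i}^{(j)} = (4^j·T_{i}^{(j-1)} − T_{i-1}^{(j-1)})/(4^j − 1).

-0.1256

Richardson extrapolation on the trapezoidal column (denominator 4−1=3):
T_{1}^{(1)} = (4·(-0.168688) − (-0.280954)) / 3 = -0.131266
T_{2}^{(1)} = -0.136622 + (-0.136622 − (-0.168688))/3 = -0.125933
T_{2}^{(2)} = -0.125933 + (-0.125933 − (-0.131266))/15 = -0.125577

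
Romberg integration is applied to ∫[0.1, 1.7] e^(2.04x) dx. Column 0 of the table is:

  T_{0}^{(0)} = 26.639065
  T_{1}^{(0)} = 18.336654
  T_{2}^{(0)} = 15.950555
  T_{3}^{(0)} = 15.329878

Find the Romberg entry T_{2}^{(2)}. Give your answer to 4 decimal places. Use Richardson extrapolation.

Richardson extrapolation on the trapezoidal column (denominator 4−1=3):
T_{1}^{(1)} = (4·18.336654 − 26.639065) / 3 = 15.569184
T_{2}^{(1)} = 15.950555 + (15.950555 − 18.336654)/3 = 15.155189
T_{2}^{(2)} = 15.155189 + (15.155189 − 15.569184)/15 = 15.127589

15.1276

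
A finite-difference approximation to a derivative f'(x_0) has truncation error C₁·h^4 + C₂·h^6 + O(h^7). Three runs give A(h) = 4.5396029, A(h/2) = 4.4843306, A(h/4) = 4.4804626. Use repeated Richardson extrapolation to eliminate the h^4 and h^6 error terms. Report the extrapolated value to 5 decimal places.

First eliminate the h^4 term (factor 2^4 = 16):
  B₁ = (16·4.4843306 − 4.5396029)/15 = 4.4806458
  B₂ = (16·4.4804626 − 4.4843306)/15 = 4.4802047
Then eliminate the h^6 term (factor 2^6 = 64):
  (64·4.4802047 − 4.4806458)/63 = 4.4801977

4.48020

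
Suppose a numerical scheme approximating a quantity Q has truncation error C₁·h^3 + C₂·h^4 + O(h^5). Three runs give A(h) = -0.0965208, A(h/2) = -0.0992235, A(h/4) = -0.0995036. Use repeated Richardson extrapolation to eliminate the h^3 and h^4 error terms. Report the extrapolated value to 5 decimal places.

First eliminate the h^3 term (factor 2^3 = 8):
  B₁ = (8·(-0.0992235) − (-0.0965208))/7 = -0.0996096
  B₂ = (8·(-0.0995036) − (-0.0992235))/7 = -0.0995436
Then eliminate the h^4 term (factor 2^4 = 16):
  (16·(-0.0995436) − (-0.0996096))/15 = -0.0995392

-0.09954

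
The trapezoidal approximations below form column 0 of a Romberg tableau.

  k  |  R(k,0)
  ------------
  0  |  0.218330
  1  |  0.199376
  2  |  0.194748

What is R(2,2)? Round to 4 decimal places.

0.1932

R(1,1) = 0.199376 + (0.199376 − 0.218330)/3 = 0.193058
R(2,1) = (4·0.194748 − 0.199376) / 3 = 0.193205
R(2,2) = (16·0.193205 − 0.193058) / 15 = 0.193215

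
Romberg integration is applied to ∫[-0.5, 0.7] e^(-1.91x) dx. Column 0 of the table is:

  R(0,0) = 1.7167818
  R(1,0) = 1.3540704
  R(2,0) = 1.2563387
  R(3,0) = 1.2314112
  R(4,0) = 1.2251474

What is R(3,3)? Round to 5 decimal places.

1.22306

Richardson extrapolation on the trapezoidal column (denominator 4−1=3):
R(1,1) = (4·1.3540704 − 1.7167818) / 3 = 1.2331666
R(2,1) = (4·1.2563387 − 1.3540704) / 3 = 1.2237615
R(3,1) = 1.2314112 + (1.2314112 − 1.2563387)/3 = 1.2231020
R(2,2) = (16·1.2237615 − 1.2331666) / 15 = 1.2231345
R(3,2) = (16·1.2231020 − 1.2237615) / 15 = 1.2230580
R(3,3) = 1.2230580 + (1.2230580 − 1.2231345)/63 = 1.2230568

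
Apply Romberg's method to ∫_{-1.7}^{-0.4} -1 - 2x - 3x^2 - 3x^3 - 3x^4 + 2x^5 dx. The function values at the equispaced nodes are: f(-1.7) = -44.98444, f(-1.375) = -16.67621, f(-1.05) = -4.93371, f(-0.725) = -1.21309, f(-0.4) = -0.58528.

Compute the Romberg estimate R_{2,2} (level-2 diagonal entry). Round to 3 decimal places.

R_{0,0} (trapezoid, 1 panel, h=1.3000): -29.62032
R_{1,0} (trapezoid, 2 panels, h=0.6500): -18.01707
R_{2,0} (trapezoid, 4 panels, h=0.3250): -14.82256
R_{1,1} = -18.01707 + (-18.01707 − (-29.62032))/3 = -14.14932
R_{2,1} = -14.82256 + (-14.82256 − (-18.01707))/3 = -13.75772
R_{2,2} = -13.75772 + (-13.75772 − (-14.14932))/15 = -13.73161

-13.732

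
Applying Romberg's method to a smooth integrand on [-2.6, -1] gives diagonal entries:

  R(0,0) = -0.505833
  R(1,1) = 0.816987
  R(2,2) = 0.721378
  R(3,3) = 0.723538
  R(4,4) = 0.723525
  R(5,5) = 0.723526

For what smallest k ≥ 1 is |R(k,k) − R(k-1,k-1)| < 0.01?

k = 3

|R(1,1) − R(0,0)| = 1.322820 ≥ 0.01
|R(2,2) − R(1,1)| = 0.095609 ≥ 0.01
|R(3,3) − R(2,2)| = 0.002160 < 0.01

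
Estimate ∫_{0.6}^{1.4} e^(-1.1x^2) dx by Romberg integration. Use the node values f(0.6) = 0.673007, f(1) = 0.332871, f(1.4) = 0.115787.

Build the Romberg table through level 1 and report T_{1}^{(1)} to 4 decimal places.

0.2827

T_{0}^{(0)} (trapezoid, 1 panel, h=0.8000): 0.315518
T_{1}^{(0)} (trapezoid, 2 panels, h=0.4000): 0.290907
T_{1}^{(1)} = 0.290907 + (0.290907 − 0.315518)/3 = 0.282703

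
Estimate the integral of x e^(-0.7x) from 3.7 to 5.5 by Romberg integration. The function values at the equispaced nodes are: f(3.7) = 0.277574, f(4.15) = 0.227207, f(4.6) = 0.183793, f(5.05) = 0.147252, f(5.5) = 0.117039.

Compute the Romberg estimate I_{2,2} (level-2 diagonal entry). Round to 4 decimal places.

I_{0,0} (trapezoid, 1 panel, h=1.8000): 0.355152
I_{1,0} (trapezoid, 2 panels, h=0.9000): 0.342990
I_{2,0} (trapezoid, 4 panels, h=0.4500): 0.340001
I_{1,1} = 0.342990 + (0.342990 − 0.355152)/3 = 0.338936
I_{2,1} = 0.340001 + (0.340001 − 0.342990)/3 = 0.339005
I_{2,2} = 0.339005 + (0.339005 − 0.338936)/15 = 0.339010

0.3390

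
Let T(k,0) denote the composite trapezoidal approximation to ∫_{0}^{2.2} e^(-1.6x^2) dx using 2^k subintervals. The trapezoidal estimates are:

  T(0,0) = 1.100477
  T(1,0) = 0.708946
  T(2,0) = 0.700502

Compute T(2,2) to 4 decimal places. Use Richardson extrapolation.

0.7056

T(1,1) = 0.708946 + (0.708946 − 1.100477)/3 = 0.578436
T(2,1) = (4·0.700502 − 0.708946) / 3 = 0.697687
T(2,2) = 0.697687 + (0.697687 − 0.578436)/15 = 0.705637
(Column j=1 coincides with Simpson's rule on the same nodes.)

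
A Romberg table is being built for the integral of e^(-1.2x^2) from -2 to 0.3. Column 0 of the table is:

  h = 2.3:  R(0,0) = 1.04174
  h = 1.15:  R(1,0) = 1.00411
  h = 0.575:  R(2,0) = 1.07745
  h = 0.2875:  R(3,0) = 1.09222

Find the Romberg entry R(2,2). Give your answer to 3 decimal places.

R(1,1) = 1.00411 + (1.00411 − 1.04174)/3 = 0.99157
R(2,1) = 1.07745 + (1.07745 − 1.00411)/3 = 1.10190
R(2,2) = (16·1.10190 − 0.99157) / 15 = 1.10926

1.109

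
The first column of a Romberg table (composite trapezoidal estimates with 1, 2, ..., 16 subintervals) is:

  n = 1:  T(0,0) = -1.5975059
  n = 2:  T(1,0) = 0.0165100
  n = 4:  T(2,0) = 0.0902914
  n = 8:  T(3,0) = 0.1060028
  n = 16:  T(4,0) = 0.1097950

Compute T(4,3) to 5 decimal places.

Richardson extrapolation on the trapezoidal column (denominator 4−1=3):
T(2,1) = 0.0902914 + (0.0902914 − 0.0165100)/3 = 0.1148852
T(3,1) = 0.1060028 + (0.1060028 − 0.0902914)/3 = 0.1112399
T(4,1) = 0.1097950 + (0.1097950 − 0.1060028)/3 = 0.1110591
T(3,2) = (16·0.1112399 − 0.1148852) / 15 = 0.1109969
T(4,2) = 0.1110591 + (0.1110591 − 0.1112399)/15 = 0.1110470
T(4,3) = (64·0.1110470 − 0.1109969) / 63 = 0.1110478

0.11105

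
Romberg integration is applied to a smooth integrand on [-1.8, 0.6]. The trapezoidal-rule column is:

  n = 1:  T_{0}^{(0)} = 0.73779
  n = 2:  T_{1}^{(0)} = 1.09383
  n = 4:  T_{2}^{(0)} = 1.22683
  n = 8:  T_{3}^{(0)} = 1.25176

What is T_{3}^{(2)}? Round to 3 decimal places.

T_{2}^{(1)} = 1.22683 + (1.22683 − 1.09383)/3 = 1.27116
T_{3}^{(1)} = (4·1.25176 − 1.22683) / 3 = 1.26007
T_{3}^{(2)} = 1.26007 + (1.26007 − 1.27116)/15 = 1.25933

1.259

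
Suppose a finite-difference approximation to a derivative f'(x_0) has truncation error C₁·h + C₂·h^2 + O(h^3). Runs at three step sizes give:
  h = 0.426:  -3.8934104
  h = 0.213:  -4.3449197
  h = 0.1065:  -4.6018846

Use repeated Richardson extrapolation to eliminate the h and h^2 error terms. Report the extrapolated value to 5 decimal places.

-4.87966

First eliminate the h term (factor 2^1 = 2):
  B₁ = (2·(-4.3449197) − (-3.8934104))/1 = -4.7964290
  B₂ = (2·(-4.6018846) − (-4.3449197))/1 = -4.8588495
Then eliminate the h^2 term (factor 2^2 = 4):
  (4·(-4.8588495) − (-4.7964290))/3 = -4.8796563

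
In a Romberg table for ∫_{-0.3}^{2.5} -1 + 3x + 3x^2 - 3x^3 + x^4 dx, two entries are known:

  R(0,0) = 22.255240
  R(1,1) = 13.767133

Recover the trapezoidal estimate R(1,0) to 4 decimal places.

15.8892

From R(1,1) = (4·R(1,0) − R(0,0))/3, solve for R(1,0):
4·R(1,0) = 3·13.767133 + 22.255240 = 63.556639
R(1,0) = 15.889160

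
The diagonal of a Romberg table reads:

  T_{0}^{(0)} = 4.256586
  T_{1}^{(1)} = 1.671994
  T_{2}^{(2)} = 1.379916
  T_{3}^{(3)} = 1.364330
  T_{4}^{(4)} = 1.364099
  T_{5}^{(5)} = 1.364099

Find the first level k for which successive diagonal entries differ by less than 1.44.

|T_{1}^{(1)} − T_{0}^{(0)}| = 2.584592 ≥ 1.44
|T_{2}^{(2)} − T_{1}^{(1)}| = 0.292078 < 1.44

k = 2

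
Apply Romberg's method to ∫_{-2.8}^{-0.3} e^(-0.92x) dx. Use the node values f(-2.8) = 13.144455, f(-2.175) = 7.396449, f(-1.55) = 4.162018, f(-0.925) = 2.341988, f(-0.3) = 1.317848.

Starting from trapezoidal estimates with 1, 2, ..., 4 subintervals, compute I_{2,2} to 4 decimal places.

12.8558

I_{0,0} (trapezoid, 1 panel, h=2.5000): 18.077879
I_{1,0} (trapezoid, 2 panels, h=1.2500): 14.241462
I_{2,0} (trapezoid, 4 panels, h=0.6250): 13.207254
I_{1,1} = 14.241462 + (14.241462 − 18.077879)/3 = 12.962656
I_{2,1} = 13.207254 + (13.207254 − 14.241462)/3 = 12.862518
I_{2,2} = 12.862518 + (12.862518 − 12.962656)/15 = 12.855842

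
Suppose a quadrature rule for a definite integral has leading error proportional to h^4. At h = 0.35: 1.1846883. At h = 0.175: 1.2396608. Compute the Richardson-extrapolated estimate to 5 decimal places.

1.24333

The leading error scales as h^4; refining by a factor of 2 reduces it by 2^4 = 16.
Extrapolated value = (16·A(h/2) − A(h)) / (16 − 1)
= (16·1.2396608 − 1.1846883) / 15
= 18.6498845 / 15 = 1.2433256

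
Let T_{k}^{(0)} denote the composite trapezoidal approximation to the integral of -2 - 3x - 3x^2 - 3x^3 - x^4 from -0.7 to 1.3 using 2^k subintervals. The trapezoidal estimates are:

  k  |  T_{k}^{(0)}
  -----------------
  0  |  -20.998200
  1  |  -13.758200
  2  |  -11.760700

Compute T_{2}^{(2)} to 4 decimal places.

-11.0782

Richardson extrapolation on the trapezoidal column (denominator 4−1=3):
T_{1}^{(1)} = (4·(-13.758200) − (-20.998200)) / 3 = -11.344867
T_{2}^{(1)} = (4·(-11.760700) − (-13.758200)) / 3 = -11.094867
T_{2}^{(2)} = -11.094867 + (-11.094867 − (-11.344867))/15 = -11.078200
(Column j=1 coincides with Simpson's rule on the same nodes.)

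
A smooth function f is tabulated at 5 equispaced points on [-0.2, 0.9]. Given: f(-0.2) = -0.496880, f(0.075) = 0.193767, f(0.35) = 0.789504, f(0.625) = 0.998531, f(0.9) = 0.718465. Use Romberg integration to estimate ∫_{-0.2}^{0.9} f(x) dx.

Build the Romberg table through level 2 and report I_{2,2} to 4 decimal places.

0.6011

I_{0,0} (trapezoid, 1 panel, h=1.1000): 0.121872
I_{1,0} (trapezoid, 2 panels, h=0.5500): 0.495163
I_{2,0} (trapezoid, 4 panels, h=0.2750): 0.575463
I_{1,1} = 0.495163 + (0.495163 − 0.121872)/3 = 0.619593
I_{2,1} = 0.575463 + (0.575463 − 0.495163)/3 = 0.602230
I_{2,2} = 0.602230 + (0.602230 − 0.619593)/15 = 0.601072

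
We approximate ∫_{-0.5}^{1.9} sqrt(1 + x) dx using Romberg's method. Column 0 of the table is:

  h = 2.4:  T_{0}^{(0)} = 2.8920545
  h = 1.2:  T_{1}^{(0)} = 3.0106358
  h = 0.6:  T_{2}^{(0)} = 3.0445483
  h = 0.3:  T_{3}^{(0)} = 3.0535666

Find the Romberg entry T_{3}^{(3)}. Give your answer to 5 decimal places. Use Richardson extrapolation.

Richardson extrapolation on the trapezoidal column (denominator 4−1=3):
T_{1}^{(1)} = 3.0106358 + (3.0106358 − 2.8920545)/3 = 3.0501629
T_{2}^{(1)} = 3.0445483 + (3.0445483 − 3.0106358)/3 = 3.0558525
T_{3}^{(1)} = 3.0535666 + (3.0535666 − 3.0445483)/3 = 3.0565727
T_{2}^{(2)} = 3.0558525 + (3.0558525 − 3.0501629)/15 = 3.0562318
T_{3}^{(2)} = 3.0565727 + (3.0565727 − 3.0558525)/15 = 3.0566207
T_{3}^{(3)} = (64·3.0566207 − 3.0562318) / 63 = 3.0566269

3.05663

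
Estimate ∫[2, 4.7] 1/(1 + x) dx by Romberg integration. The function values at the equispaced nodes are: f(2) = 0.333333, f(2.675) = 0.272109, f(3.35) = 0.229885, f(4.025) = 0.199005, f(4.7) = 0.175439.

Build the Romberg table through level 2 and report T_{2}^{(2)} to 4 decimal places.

T_{0}^{(0)} (trapezoid, 1 panel, h=2.7000): 0.686842
T_{1}^{(0)} (trapezoid, 2 panels, h=1.3500): 0.653766
T_{2}^{(0)} (trapezoid, 4 panels, h=0.6750): 0.644885
T_{1}^{(1)} = 0.653766 + (0.653766 − 0.686842)/3 = 0.642741
T_{2}^{(1)} = 0.644885 + (0.644885 − 0.653766)/3 = 0.641925
T_{2}^{(2)} = 0.641925 + (0.641925 − 0.642741)/15 = 0.641871

0.6419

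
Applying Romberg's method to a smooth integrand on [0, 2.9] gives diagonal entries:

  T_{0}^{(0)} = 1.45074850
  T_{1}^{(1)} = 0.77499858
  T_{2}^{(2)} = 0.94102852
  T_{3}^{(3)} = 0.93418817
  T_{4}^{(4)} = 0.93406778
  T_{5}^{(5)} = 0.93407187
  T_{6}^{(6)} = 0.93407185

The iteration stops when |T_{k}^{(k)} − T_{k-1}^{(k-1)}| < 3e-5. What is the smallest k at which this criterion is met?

k = 5

|T_{1}^{(1)} − T_{0}^{(0)}| = 0.67574992 ≥ 3e-5
|T_{2}^{(2)} − T_{1}^{(1)}| = 0.16602994 ≥ 3e-5
|T_{3}^{(3)} − T_{2}^{(2)}| = 0.00684035 ≥ 3e-5
|T_{4}^{(4)} − T_{3}^{(3)}| = 0.00012039 ≥ 3e-5
|T_{5}^{(5)} − T_{4}^{(4)}| = 0.00000409 < 3e-5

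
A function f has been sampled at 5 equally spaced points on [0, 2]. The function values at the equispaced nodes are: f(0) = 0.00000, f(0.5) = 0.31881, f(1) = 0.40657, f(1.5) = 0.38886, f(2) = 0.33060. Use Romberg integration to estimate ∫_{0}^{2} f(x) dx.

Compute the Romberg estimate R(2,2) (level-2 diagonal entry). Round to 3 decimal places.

0.663

R(0,0) (trapezoid, 1 panel, h=2.0000): 0.33060
R(1,0) (trapezoid, 2 panels, h=1.0000): 0.57187
R(2,0) (trapezoid, 4 panels, h=0.5000): 0.63977
R(1,1) = 0.57187 + (0.57187 − 0.33060)/3 = 0.65229
R(2,1) = 0.63977 + (0.63977 − 0.57187)/3 = 0.66240
R(2,2) = 0.66240 + (0.66240 − 0.65229)/15 = 0.66307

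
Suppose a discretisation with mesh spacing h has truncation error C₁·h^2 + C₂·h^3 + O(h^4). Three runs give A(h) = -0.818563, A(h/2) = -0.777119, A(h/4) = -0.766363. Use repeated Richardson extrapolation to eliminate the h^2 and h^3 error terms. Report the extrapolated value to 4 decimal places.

First eliminate the h^2 term (factor 2^2 = 4):
  B₁ = (4·(-0.777119) − (-0.818563))/3 = -0.763304
  B₂ = (4·(-0.766363) − (-0.777119))/3 = -0.762778
Then eliminate the h^3 term (factor 2^3 = 8):
  (8·(-0.762778) − (-0.763304))/7 = -0.762703

-0.7627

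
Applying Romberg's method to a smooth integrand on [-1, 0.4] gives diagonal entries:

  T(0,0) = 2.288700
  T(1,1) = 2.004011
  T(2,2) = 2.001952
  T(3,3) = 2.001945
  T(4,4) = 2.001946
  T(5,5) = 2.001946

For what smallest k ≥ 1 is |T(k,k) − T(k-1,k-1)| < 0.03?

|T(1,1) − T(0,0)| = 0.284689 ≥ 0.03
|T(2,2) − T(1,1)| = 0.002059 < 0.03

k = 2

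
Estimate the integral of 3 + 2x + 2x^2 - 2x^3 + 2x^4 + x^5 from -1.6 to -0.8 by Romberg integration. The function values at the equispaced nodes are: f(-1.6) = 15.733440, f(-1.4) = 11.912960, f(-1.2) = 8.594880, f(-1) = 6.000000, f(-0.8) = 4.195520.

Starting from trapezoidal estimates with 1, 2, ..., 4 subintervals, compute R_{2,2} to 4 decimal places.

7.2521

R_{0,0} (trapezoid, 1 panel, h=0.8000): 7.971584
R_{1,0} (trapezoid, 2 panels, h=0.4000): 7.423744
R_{2,0} (trapezoid, 4 panels, h=0.2000): 7.294464
R_{1,1} = 7.423744 + (7.423744 − 7.971584)/3 = 7.241131
R_{2,1} = 7.294464 + (7.294464 − 7.423744)/3 = 7.251371
R_{2,2} = 7.251371 + (7.251371 − 7.241131)/15 = 7.252054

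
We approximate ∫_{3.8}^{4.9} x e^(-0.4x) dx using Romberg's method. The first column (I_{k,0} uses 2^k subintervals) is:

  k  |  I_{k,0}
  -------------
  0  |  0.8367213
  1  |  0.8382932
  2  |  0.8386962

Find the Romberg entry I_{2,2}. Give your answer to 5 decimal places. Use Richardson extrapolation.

0.83883

Richardson extrapolation on the trapezoidal column (denominator 4−1=3):
I_{1,1} = (4·0.8382932 − 0.8367213) / 3 = 0.8388172
I_{2,1} = 0.8386962 + (0.8386962 − 0.8382932)/3 = 0.8388305
I_{2,2} = (16·0.8388305 − 0.8388172) / 15 = 0.8388314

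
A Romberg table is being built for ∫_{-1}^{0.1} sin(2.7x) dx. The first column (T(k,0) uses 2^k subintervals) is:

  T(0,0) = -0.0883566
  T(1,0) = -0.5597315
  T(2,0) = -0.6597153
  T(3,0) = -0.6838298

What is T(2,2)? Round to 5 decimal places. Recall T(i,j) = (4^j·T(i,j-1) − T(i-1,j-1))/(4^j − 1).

Richardson extrapolation on the trapezoidal column (denominator 4−1=3):
T(1,1) = -0.5597315 + (-0.5597315 − (-0.0883566))/3 = -0.7168565
T(2,1) = (4·(-0.6597153) − (-0.5597315)) / 3 = -0.6930432
T(2,2) = -0.6930432 + (-0.6930432 − (-0.7168565))/15 = -0.6914556
(Column j=1 coincides with Simpson's rule on the same nodes.)

-0.69146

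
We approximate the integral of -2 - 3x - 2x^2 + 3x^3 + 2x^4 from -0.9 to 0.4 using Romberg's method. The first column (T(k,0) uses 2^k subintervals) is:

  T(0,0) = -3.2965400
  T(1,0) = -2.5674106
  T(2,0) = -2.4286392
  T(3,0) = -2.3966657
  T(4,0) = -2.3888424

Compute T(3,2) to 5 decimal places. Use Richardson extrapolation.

-2.38625

T(2,1) = (4·(-2.4286392) − (-2.5674106)) / 3 = -2.3823821
T(3,1) = -2.3966657 + (-2.3966657 − (-2.4286392))/3 = -2.3860079
T(3,2) = -2.3860079 + (-2.3860079 − (-2.3823821))/15 = -2.3862496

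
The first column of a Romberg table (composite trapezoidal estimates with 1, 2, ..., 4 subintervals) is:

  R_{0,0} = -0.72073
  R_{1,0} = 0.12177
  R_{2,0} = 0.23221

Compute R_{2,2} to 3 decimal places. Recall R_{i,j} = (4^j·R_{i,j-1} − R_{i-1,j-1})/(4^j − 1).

R_{1,1} = (4·0.12177 − (-0.72073)) / 3 = 0.40260
R_{2,1} = (4·0.23221 − 0.12177) / 3 = 0.26902
R_{2,2} = 0.26902 + (0.26902 − 0.40260)/15 = 0.26011

0.260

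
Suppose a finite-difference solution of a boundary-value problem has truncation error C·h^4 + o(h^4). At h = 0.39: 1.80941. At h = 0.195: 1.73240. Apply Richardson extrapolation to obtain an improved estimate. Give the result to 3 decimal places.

Extrapolated value = (16·A(h/2) − A(h)) / (16 − 1)
= (16·1.73240 − 1.80941) / 15
= 25.90899 / 15 = 1.72727

1.727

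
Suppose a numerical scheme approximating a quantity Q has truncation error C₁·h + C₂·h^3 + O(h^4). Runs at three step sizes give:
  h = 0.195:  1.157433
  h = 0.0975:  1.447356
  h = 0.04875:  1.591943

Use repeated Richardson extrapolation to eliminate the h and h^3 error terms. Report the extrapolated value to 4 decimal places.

1.7364

First eliminate the h term (factor 2^1 = 2):
  B₁ = (2·1.447356 − 1.157433)/1 = 1.737279
  B₂ = (2·1.591943 − 1.447356)/1 = 1.736530
Then eliminate the h^3 term (factor 2^3 = 8):
  (8·1.736530 − 1.737279)/7 = 1.736423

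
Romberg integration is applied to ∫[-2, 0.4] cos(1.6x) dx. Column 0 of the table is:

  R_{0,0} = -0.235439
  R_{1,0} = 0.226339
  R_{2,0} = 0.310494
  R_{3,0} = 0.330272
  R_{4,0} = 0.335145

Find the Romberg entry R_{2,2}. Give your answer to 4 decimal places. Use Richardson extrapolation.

Richardson extrapolation on the trapezoidal column (denominator 4−1=3):
R_{1,1} = 0.226339 + (0.226339 − (-0.235439))/3 = 0.380265
R_{2,1} = (4·0.310494 − 0.226339) / 3 = 0.338546
R_{2,2} = 0.338546 + (0.338546 − 0.380265)/15 = 0.335765

0.3358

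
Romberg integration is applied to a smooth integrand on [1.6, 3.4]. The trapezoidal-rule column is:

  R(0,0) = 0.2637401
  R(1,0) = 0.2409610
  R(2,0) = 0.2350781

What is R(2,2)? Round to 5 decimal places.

0.23310

R(1,1) = (4·0.2409610 − 0.2637401) / 3 = 0.2333680
R(2,1) = (4·0.2350781 − 0.2409610) / 3 = 0.2331171
R(2,2) = 0.2331171 + (0.2331171 − 0.2333680)/15 = 0.2331004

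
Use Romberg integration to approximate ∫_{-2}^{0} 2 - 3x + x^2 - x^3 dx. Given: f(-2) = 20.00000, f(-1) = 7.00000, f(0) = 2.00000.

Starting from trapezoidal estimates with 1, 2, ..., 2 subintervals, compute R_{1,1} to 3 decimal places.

16.667

R_{0,0} (trapezoid, 1 panel, h=2.0000): 22.00000
R_{1,0} (trapezoid, 2 panels, h=1.0000): 18.00000
R_{1,1} = 18.00000 + (18.00000 − 22.00000)/3 = 16.66667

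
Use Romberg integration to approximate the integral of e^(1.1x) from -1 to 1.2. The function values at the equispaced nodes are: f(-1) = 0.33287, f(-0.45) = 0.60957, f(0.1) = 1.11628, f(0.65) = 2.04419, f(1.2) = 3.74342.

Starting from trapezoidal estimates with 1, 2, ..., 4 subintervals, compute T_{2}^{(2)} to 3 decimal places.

T_{0}^{(0)} (trapezoid, 1 panel, h=2.2000): 4.48392
T_{1}^{(0)} (trapezoid, 2 panels, h=1.1000): 3.46987
T_{2}^{(0)} (trapezoid, 4 panels, h=0.5500): 3.19450
T_{1}^{(1)} = 3.46987 + (3.46987 − 4.48392)/3 = 3.13185
T_{2}^{(1)} = 3.19450 + (3.19450 − 3.46987)/3 = 3.10271
T_{2}^{(2)} = 3.10271 + (3.10271 − 3.13185)/15 = 3.10077

3.101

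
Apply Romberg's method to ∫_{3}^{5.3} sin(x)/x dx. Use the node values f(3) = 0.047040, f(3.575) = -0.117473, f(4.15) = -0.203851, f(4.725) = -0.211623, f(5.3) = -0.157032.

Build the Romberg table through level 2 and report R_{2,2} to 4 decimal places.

-0.3513

R_{0,0} (trapezoid, 1 panel, h=2.3000): -0.126491
R_{1,0} (trapezoid, 2 panels, h=1.1500): -0.297674
R_{2,0} (trapezoid, 4 panels, h=0.5750): -0.338067
R_{1,1} = -0.297674 + (-0.297674 − (-0.126491))/3 = -0.354735
R_{2,1} = -0.338067 + (-0.338067 − (-0.297674))/3 = -0.351531
R_{2,2} = -0.351531 + (-0.351531 − (-0.354735))/15 = -0.351317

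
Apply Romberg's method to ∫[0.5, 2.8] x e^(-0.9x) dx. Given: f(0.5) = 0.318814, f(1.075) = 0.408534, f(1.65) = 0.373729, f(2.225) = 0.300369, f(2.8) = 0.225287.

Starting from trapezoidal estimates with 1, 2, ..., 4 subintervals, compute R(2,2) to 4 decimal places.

0.7917

R(0,0) (trapezoid, 1 panel, h=2.3000): 0.625716
R(1,0) (trapezoid, 2 panels, h=1.1500): 0.742646
R(2,0) (trapezoid, 4 panels, h=0.5750): 0.778942
R(1,1) = 0.742646 + (0.742646 − 0.625716)/3 = 0.781623
R(2,1) = 0.778942 + (0.778942 − 0.742646)/3 = 0.791041
R(2,2) = 0.791041 + (0.791041 − 0.781623)/15 = 0.791669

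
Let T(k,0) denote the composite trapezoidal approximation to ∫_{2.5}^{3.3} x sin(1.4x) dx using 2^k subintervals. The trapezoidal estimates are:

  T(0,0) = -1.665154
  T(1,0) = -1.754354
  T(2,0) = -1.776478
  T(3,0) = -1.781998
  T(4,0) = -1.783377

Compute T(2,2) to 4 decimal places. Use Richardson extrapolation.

-1.7838

T(1,1) = -1.754354 + (-1.754354 − (-1.665154))/3 = -1.784087
T(2,1) = (4·(-1.776478) − (-1.754354)) / 3 = -1.783853
T(2,2) = -1.783853 + (-1.783853 − (-1.784087))/15 = -1.783837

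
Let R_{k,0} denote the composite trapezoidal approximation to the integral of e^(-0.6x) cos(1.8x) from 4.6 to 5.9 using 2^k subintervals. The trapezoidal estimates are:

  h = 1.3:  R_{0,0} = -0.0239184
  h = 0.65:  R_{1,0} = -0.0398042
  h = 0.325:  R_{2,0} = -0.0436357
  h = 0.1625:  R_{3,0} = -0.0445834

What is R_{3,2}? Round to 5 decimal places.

-0.04490

Richardson extrapolation on the trapezoidal column (denominator 4−1=3):
R_{2,1} = -0.0436357 + (-0.0436357 − (-0.0398042))/3 = -0.0449129
R_{3,1} = -0.0445834 + (-0.0445834 − (-0.0436357))/3 = -0.0448993
R_{3,2} = -0.0448993 + (-0.0448993 − (-0.0449129))/15 = -0.0448984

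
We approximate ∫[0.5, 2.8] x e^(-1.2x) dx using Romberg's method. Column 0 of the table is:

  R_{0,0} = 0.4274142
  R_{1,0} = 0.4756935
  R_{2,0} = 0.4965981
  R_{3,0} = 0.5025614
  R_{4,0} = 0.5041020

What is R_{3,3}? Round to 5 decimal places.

0.50462

R_{1,1} = (4·0.4756935 − 0.4274142) / 3 = 0.4917866
R_{2,1} = 0.4965981 + (0.4965981 − 0.4756935)/3 = 0.5035663
R_{3,1} = (4·0.5025614 − 0.4965981) / 3 = 0.5045492
R_{2,2} = (16·0.5035663 − 0.4917866) / 15 = 0.5043516
R_{3,2} = (16·0.5045492 − 0.5035663) / 15 = 0.5046147
R_{3,3} = 0.5046147 + (0.5046147 − 0.5043516)/63 = 0.5046189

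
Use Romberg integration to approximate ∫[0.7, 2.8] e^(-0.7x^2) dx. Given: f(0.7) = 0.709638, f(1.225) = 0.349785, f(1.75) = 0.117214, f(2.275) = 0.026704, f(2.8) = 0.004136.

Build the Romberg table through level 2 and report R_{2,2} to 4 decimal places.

R_{0,0} (trapezoid, 1 panel, h=2.1000): 0.749463
R_{1,0} (trapezoid, 2 panels, h=1.0500): 0.497806
R_{2,0} (trapezoid, 4 panels, h=0.5250): 0.446560
R_{1,1} = 0.497806 + (0.497806 − 0.749463)/3 = 0.413920
R_{2,1} = 0.446560 + (0.446560 − 0.497806)/3 = 0.429478
R_{2,2} = 0.429478 + (0.429478 − 0.413920)/15 = 0.430515

0.4305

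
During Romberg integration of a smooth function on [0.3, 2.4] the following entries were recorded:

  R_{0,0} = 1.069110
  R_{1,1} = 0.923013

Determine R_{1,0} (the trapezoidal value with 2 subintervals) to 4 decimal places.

From R_{1,1} = (4·R_{1,0} − R_{0,0})/3, solve for R_{1,0}:
4·R_{1,0} = 3·0.923013 + 1.069110 = 3.838149
R_{1,0} = 0.959537

0.9595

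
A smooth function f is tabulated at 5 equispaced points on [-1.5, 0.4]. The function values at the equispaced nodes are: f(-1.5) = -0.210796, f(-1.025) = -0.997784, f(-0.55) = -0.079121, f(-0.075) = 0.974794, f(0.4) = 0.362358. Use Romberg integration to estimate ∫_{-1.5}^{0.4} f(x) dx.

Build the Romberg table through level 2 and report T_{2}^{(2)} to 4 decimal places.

T_{0}^{(0)} (trapezoid, 1 panel, h=1.9000): 0.143984
T_{1}^{(0)} (trapezoid, 2 panels, h=0.9500): -0.003173
T_{2}^{(0)} (trapezoid, 4 panels, h=0.4750): -0.012507
T_{1}^{(1)} = -0.003173 + (-0.003173 − 0.143984)/3 = -0.052225
T_{2}^{(1)} = -0.012507 + (-0.012507 − (-0.003173))/3 = -0.015618
T_{2}^{(2)} = -0.015618 + (-0.015618 − (-0.052225))/15 = -0.013178

-0.0132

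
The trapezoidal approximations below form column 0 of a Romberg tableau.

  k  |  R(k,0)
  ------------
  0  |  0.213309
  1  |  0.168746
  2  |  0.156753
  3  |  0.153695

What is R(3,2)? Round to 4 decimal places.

0.1527

Richardson extrapolation on the trapezoidal column (denominator 4−1=3):
R(2,1) = 0.156753 + (0.156753 − 0.168746)/3 = 0.152755
R(3,1) = 0.153695 + (0.153695 − 0.156753)/3 = 0.152676
R(3,2) = (16·0.152676 − 0.152755) / 15 = 0.152671
(Column j=1 coincides with Simpson's rule on the same nodes.)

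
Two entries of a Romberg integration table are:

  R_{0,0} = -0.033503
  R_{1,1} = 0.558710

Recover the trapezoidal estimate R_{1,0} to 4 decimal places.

From R_{1,1} = (4·R_{1,0} − R_{0,0})/3, solve for R_{1,0}:
4·R_{1,0} = 3·0.558710 + (-0.033503) = 1.642627
R_{1,0} = 0.410657

0.4107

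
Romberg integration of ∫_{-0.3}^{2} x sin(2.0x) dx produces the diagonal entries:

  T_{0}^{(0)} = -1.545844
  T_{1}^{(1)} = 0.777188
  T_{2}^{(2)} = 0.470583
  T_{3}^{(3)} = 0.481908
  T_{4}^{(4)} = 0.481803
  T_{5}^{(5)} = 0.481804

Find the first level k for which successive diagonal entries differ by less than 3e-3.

|T_{1}^{(1)} − T_{0}^{(0)}| = 2.323032 ≥ 3e-3
|T_{2}^{(2)} − T_{1}^{(1)}| = 0.306605 ≥ 3e-3
|T_{3}^{(3)} − T_{2}^{(2)}| = 0.011325 ≥ 3e-3
|T_{4}^{(4)} − T_{3}^{(3)}| = 0.000105 < 3e-3

k = 4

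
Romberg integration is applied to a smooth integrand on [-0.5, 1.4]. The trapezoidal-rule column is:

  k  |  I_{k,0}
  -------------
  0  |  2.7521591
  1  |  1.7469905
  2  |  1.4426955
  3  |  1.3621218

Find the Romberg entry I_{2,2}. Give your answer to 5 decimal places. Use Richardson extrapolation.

Richardson extrapolation on the trapezoidal column (denominator 4−1=3):
I_{1,1} = (4·1.7469905 − 2.7521591) / 3 = 1.4119343
I_{2,1} = 1.4426955 + (1.4426955 − 1.7469905)/3 = 1.3412638
I_{2,2} = (16·1.3412638 − 1.4119343) / 15 = 1.3365524

1.33655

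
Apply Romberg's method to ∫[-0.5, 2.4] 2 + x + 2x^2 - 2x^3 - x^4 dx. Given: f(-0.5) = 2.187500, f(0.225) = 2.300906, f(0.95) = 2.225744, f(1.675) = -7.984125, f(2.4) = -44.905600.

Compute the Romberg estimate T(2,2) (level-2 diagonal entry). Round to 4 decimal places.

-14.6347

T(0,0) (trapezoid, 1 panel, h=2.9000): -61.941245
T(1,0) (trapezoid, 2 panels, h=1.4500): -27.743294
T(2,0) (trapezoid, 4 panels, h=0.7250): -17.991981
T(1,1) = -27.743294 + (-27.743294 − (-61.941245))/3 = -16.343977
T(2,1) = -17.991981 + (-17.991981 − (-27.743294))/3 = -14.741543
T(2,2) = -14.741543 + (-14.741543 − (-16.343977))/15 = -14.634714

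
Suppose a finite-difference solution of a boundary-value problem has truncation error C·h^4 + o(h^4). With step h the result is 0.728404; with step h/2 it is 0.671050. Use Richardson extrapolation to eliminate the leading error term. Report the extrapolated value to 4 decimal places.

Extrapolated value = (16·A(h/2) − A(h)) / (16 − 1)
= (16·0.671050 − 0.728404) / 15
= 10.008396 / 15 = 0.667226

0.6672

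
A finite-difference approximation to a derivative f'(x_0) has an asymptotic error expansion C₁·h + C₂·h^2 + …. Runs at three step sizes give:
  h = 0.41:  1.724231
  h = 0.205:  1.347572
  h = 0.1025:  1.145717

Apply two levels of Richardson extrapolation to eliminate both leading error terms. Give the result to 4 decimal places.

First eliminate the h term (factor 2^1 = 2):
  B₁ = (2·1.347572 − 1.724231)/1 = 0.970913
  B₂ = (2·1.145717 − 1.347572)/1 = 0.943862
Then eliminate the h^2 term (factor 2^2 = 4):
  (4·0.943862 − 0.970913)/3 = 0.934845

0.9348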